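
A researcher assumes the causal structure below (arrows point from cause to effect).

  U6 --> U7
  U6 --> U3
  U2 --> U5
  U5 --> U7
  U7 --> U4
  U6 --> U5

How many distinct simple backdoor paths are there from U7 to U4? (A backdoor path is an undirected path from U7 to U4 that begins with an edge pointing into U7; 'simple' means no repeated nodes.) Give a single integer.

A backdoor path from U7 to U4 is any simple undirected path whose first edge points into U7 (i.e. leaves U7 via a parent).
Parents of U7: {U5, U6}.
No simple path from any parent of U7 reaches U4 without revisiting U7, so there are no backdoor paths.

0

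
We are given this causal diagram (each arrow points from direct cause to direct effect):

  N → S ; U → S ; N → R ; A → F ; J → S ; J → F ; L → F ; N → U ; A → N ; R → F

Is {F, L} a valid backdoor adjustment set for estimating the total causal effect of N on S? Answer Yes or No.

No

Backdoor paths from N to S (paths whose first edge points into N):
  P1: N <- A -> F <- J -> S
Condition 1 (no descendant of N in the set): FAILS — F is a descendant of N.
Condition 2 (every backdoor path blocked by {F, L}):
  P1: open — collider(s) F are conditioned on (or have a conditioned descendant) and no non-collider on the path is in the set.
{F, L} does not satisfy the backdoor criterion.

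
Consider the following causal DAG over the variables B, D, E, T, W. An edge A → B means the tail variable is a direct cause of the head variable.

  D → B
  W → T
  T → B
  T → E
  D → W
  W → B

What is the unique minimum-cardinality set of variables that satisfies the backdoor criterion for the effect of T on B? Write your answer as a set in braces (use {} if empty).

{W}

Variables eligible for adjustment (non-descendants of T, excluding T and B): {D, W}.
Backdoor paths from T to B:
  P1: T <- W <- D -> B
  P2: T <- W -> B
The empty set is not sufficient: P1 (T <- W <- D -> B) has no collider blocking it and no conditioned non-collider, so it is open.
Try {W}:
  P1: blocked at chain node W ∈ conditioning set.
  P2: blocked at fork node W ∈ conditioning set.
{W} contains no descendant of T and blocks every backdoor path.
No other singleton works — e.g. {D} leaves P2 open — so {W} is the unique smallest valid adjustment set.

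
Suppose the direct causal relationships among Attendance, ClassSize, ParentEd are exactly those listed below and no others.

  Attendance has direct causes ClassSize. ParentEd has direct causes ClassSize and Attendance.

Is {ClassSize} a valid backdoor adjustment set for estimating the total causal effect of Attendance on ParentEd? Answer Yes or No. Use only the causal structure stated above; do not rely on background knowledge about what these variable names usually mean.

Backdoor paths from Attendance to ParentEd (paths whose first edge points into Attendance):
  P1: Attendance <- ClassSize -> ParentEd
Condition 1 (no descendant of Attendance in the set): holds — descendants of Attendance are {ParentEd}; none are in {ClassSize}.
Condition 2 (every backdoor path blocked by {ClassSize}):
  P1: blocked at fork node ClassSize ∈ conditioning set.
{ClassSize} satisfies the backdoor criterion.

Yes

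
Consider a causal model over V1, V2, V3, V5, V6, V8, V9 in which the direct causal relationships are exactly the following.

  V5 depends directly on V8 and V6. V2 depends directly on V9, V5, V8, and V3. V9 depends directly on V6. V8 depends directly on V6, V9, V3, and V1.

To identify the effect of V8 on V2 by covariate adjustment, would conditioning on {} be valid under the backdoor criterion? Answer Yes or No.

No

Backdoor paths from V8 to V2 (paths whose first edge points into V8):
  P1: V8 <- V3 -> V2
  P2: V8 <- V6 -> V9 -> V2
  P3: V8 <- V6 -> V5 -> V2
  P4: V8 <- V9 <- V6 -> V5 -> V2
  P5: V8 <- V9 -> V2
Condition 1 (no descendant of V8 in the set): holds — descendants of V8 are {V2, V5}; none are in {}.
Condition 2 (every backdoor path blocked by {}):
  P1: open — no interior node is in the conditioning set.
  P2: open — no interior node is in the conditioning set.
  P3: open — no interior node is in the conditioning set.
  P4: open — no interior node is in the conditioning set.
  P5: open — no interior node is in the conditioning set.
{} does not satisfy the backdoor criterion.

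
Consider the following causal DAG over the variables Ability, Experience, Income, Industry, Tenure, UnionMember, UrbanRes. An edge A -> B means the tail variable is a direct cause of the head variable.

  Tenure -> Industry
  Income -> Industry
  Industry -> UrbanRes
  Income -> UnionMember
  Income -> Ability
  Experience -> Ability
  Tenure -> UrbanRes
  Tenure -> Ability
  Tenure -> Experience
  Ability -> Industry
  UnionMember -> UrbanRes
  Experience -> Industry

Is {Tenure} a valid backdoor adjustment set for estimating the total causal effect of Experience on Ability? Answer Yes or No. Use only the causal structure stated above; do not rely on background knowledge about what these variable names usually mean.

Backdoor paths from Experience to Ability (paths whose first edge points into Experience):
  P1: Experience <- Tenure -> Ability
  P2: Experience <- Tenure -> Industry <- Income -> Ability
  P3: Experience <- Tenure -> Industry <- Ability
  P4: Experience <- Tenure -> Industry -> UrbanRes <- UnionMember <- Income -> Ability
  P5: Experience <- Tenure -> UrbanRes <- UnionMember <- Income -> Ability
  P6: Experience <- Tenure -> UrbanRes <- UnionMember <- Income -> Industry <- Ability
  P7: Experience <- Tenure -> UrbanRes <- Industry <- Income -> Ability
  P8: Experience <- Tenure -> UrbanRes <- Industry <- Ability
Condition 1 (no descendant of Experience in the set): holds — descendants of Experience are {Ability, Industry, UrbanRes}; none are in {Tenure}.
Condition 2 (every backdoor path blocked by {Tenure}):
  P1: blocked at fork node Tenure ∈ conditioning set.
  P2: blocked at fork node Tenure ∈ conditioning set.
  P3: blocked at fork node Tenure ∈ conditioning set.
  P4: blocked at fork node Tenure ∈ conditioning set.
  P5: blocked at fork node Tenure ∈ conditioning set.
  P6: blocked at fork node Tenure ∈ conditioning set.
  P7: blocked at fork node Tenure ∈ conditioning set.
  P8: blocked at fork node Tenure ∈ conditioning set.
{Tenure} satisfies the backdoor criterion.

Yes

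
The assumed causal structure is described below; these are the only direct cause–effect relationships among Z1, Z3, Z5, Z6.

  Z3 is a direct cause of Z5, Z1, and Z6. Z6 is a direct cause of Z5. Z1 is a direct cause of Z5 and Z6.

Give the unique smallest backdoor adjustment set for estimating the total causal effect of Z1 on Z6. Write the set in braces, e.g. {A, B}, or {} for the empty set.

{Z3}

Variables eligible for adjustment (non-descendants of Z1, excluding Z1 and Z6): {Z3}.
Backdoor paths from Z1 to Z6:
  P1: Z1 <- Z3 -> Z6
  P2: Z1 <- Z3 -> Z5 <- Z6
The empty set is not sufficient: P1 (Z1 <- Z3 -> Z6) has no collider blocking it and no conditioned non-collider, so it is open.
Try {Z3}:
  P1: blocked at fork node Z3 ∈ conditioning set.
  P2: blocked at fork node Z3 ∈ conditioning set.
{Z3} contains no descendant of Z1 and blocks every backdoor path.
{Z3} is the unique smallest valid adjustment set.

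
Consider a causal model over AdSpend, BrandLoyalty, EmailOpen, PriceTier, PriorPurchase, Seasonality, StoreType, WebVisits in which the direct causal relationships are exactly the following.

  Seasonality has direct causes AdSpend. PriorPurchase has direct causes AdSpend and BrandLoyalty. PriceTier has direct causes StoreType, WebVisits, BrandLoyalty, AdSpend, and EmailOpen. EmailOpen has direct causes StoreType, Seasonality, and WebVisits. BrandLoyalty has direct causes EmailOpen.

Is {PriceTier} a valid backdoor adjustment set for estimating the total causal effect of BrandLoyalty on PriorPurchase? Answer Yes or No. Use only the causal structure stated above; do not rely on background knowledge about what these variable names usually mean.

No

Backdoor paths from BrandLoyalty to PriorPurchase (paths whose first edge points into BrandLoyalty):
  P1: BrandLoyalty <- EmailOpen <- StoreType -> PriceTier <- AdSpend -> PriorPurchase
  P2: BrandLoyalty <- EmailOpen <- Seasonality <- AdSpend -> PriorPurchase
  P3: BrandLoyalty <- EmailOpen <- WebVisits -> PriceTier <- AdSpend -> PriorPurchase
  P4: BrandLoyalty <- EmailOpen -> PriceTier <- AdSpend -> PriorPurchase
Condition 1 (no descendant of BrandLoyalty in the set): FAILS — PriceTier is a descendant of BrandLoyalty.
Condition 2 (every backdoor path blocked by {PriceTier}):
  P1: open — collider(s) PriceTier are conditioned on (or have a conditioned descendant) and no non-collider on the path is in the set.
  P2: open — no interior node is in the conditioning set.
  P3: open — collider(s) PriceTier are conditioned on (or have a conditioned descendant) and no non-collider on the path is in the set.
  P4: open — collider(s) PriceTier are conditioned on (or have a conditioned descendant) and no non-collider on the path is in the set.
{PriceTier} does not satisfy the backdoor criterion.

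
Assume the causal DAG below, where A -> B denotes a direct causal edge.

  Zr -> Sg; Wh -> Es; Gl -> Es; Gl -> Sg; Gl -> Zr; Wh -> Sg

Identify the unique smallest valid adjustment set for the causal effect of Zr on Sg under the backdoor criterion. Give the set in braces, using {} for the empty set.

{Gl}

Variables eligible for adjustment (non-descendants of Zr, excluding Zr and Sg): {Es, Gl, Wh}.
Backdoor paths from Zr to Sg:
  P1: Zr <- Gl -> Sg
  P2: Zr <- Gl -> Es <- Wh -> Sg
The empty set is not sufficient: P1 (Zr <- Gl -> Sg) has no collider blocking it and no conditioned non-collider, so it is open.
Try {Gl}:
  P1: blocked at fork node Gl ∈ conditioning set.
  P2: blocked at fork node Gl ∈ conditioning set.
{Gl} contains no descendant of Zr and blocks every backdoor path.
No other singleton works — e.g. {Wh} leaves P1 open — so {Gl} is the unique smallest valid adjustment set.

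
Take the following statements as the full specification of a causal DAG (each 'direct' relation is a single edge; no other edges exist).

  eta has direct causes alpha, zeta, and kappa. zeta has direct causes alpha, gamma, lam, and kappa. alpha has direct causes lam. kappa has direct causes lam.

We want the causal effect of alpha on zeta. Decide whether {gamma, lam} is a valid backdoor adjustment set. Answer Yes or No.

Yes

Backdoor paths from alpha to zeta (paths whose first edge points into alpha):
  P1: alpha <- lam -> kappa -> zeta
  P2: alpha <- lam -> kappa -> eta <- zeta
  P3: alpha <- lam -> zeta
Condition 1 (no descendant of alpha in the set): holds — descendants of alpha are {eta, zeta}; none are in {gamma, lam}.
Condition 2 (every backdoor path blocked by {gamma, lam}):
  P1: blocked at fork node lam ∈ conditioning set.
  P2: blocked at fork node lam ∈ conditioning set.
  P3: blocked at fork node lam ∈ conditioning set.
{gamma, lam} satisfies the backdoor criterion.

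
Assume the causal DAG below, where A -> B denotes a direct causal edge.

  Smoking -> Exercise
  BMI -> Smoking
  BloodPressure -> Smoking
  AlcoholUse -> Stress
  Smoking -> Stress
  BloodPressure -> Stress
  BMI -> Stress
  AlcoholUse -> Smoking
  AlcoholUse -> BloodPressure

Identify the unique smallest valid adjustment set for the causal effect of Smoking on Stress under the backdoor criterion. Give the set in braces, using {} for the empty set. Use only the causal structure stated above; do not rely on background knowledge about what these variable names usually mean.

{AlcoholUse, BMI, BloodPressure}

Variables eligible for adjustment (non-descendants of Smoking, excluding Smoking and Stress): {AlcoholUse, BMI, BloodPressure}.
Backdoor paths from Smoking to Stress:
  P1: Smoking <- AlcoholUse -> BloodPressure -> Stress
  P2: Smoking <- AlcoholUse -> Stress
  P3: Smoking <- BloodPressure <- AlcoholUse -> Stress
  P4: Smoking <- BloodPressure -> Stress
  P5: Smoking <- BMI -> Stress
The empty set is not sufficient: P1 (Smoking <- AlcoholUse -> BloodPressure -> Stress) has no collider blocking it and no conditioned non-collider, so it is open.
Try {AlcoholUse, BMI, BloodPressure}:
  P1: blocked at fork node AlcoholUse ∈ conditioning set.
  P2: blocked at fork node AlcoholUse ∈ conditioning set.
  P3: blocked at chain node BloodPressure ∈ conditioning set.
  P4: blocked at fork node BloodPressure ∈ conditioning set.
  P5: blocked at fork node BMI ∈ conditioning set.
{AlcoholUse, BMI, BloodPressure} contains no descendant of Smoking and blocks every backdoor path.
Every element of {AlcoholUse, BMI, BloodPressure} is needed (dropping AlcoholUse leaves P2 open; dropping BMI leaves P5 open; dropping BloodPressure leaves P4 open), so no proper subset is valid.
Among all size-3 subsets of the eligible variables, only {AlcoholUse, BMI, BloodPressure} blocks every backdoor path, so it is the unique smallest valid adjustment set.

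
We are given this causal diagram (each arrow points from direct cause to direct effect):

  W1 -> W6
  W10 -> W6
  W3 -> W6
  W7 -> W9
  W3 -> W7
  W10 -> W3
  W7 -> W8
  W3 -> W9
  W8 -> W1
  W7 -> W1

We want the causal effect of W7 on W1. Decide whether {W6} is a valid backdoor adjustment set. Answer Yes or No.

No

Backdoor paths from W7 to W1 (paths whose first edge points into W7):
  P1: W7 <- W3 <- W10 -> W6 <- W1
  P2: W7 <- W3 -> W6 <- W1
Condition 1 (no descendant of W7 in the set): FAILS — W6 is a descendant of W7.
Condition 2 (every backdoor path blocked by {W6}):
  P1: open — collider(s) W6 are conditioned on (or have a conditioned descendant) and no non-collider on the path is in the set.
  P2: open — collider(s) W6 are conditioned on (or have a conditioned descendant) and no non-collider on the path is in the set.
{W6} does not satisfy the backdoor criterion.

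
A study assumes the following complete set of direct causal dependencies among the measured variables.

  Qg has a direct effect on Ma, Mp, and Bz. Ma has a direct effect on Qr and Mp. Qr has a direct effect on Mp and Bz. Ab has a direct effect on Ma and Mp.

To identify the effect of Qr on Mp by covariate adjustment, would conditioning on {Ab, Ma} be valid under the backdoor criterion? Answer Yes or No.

Yes

Backdoor paths from Qr to Mp (paths whose first edge points into Qr):
  P1: Qr <- Ma <- Qg -> Mp
  P2: Qr <- Ma <- Ab -> Mp
  P3: Qr <- Ma -> Mp
Condition 1 (no descendant of Qr in the set): holds — descendants of Qr are {Bz, Mp}; none are in {Ab, Ma}.
Condition 2 (every backdoor path blocked by {Ab, Ma}):
  P1: blocked at chain node Ma ∈ conditioning set.
  P2: blocked at chain node Ma ∈ conditioning set.
  P3: blocked at fork node Ma ∈ conditioning set.
{Ab, Ma} satisfies the backdoor criterion.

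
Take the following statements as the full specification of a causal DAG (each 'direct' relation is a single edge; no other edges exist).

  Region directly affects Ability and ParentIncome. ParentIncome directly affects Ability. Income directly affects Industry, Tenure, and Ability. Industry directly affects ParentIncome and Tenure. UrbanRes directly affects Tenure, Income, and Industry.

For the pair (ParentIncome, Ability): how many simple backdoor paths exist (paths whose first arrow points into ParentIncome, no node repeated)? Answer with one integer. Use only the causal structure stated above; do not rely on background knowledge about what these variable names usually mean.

6

A backdoor path from ParentIncome to Ability is any simple undirected path whose first edge points into ParentIncome (i.e. leaves ParentIncome via a parent).
Parents of ParentIncome: {Industry, Region}.
Enumerating:
  P1: ParentIncome <- Region -> Ability
  P2: ParentIncome <- Industry <- UrbanRes -> Income -> Ability
  P3: ParentIncome <- Industry <- UrbanRes -> Tenure <- Income -> Ability
  P4: ParentIncome <- Industry <- Income -> Ability
  P5: ParentIncome <- Industry -> Tenure <- UrbanRes -> Income -> Ability
  P6: ParentIncome <- Industry -> Tenure <- Income -> Ability
That exhausts the simple backdoor paths. Count: 6.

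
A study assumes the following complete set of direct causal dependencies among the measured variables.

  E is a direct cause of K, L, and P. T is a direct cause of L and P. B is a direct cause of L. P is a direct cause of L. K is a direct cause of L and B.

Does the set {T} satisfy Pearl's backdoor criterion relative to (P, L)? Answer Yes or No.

No

Backdoor paths from P to L (paths whose first edge points into P):
  P1: P <- E -> K -> B -> L
  P2: P <- E -> K -> L
  P3: P <- E -> L
  P4: P <- T -> L
Condition 1 (no descendant of P in the set): holds — descendants of P are {L}; none are in {T}.
Condition 2 (every backdoor path blocked by {T}):
  P1: open — no interior node is in the conditioning set.
  P2: open — no interior node is in the conditioning set.
  P3: open — no interior node is in the conditioning set.
  P4: blocked at fork node T ∈ conditioning set.
{T} does not satisfy the backdoor criterion.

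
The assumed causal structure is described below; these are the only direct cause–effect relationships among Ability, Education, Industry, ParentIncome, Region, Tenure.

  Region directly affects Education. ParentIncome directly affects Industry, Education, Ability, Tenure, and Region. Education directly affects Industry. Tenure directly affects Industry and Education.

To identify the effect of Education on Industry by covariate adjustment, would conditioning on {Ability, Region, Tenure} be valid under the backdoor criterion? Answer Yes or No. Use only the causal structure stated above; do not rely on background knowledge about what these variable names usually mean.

Backdoor paths from Education to Industry (paths whose first edge points into Education):
  P1: Education <- ParentIncome -> Tenure -> Industry
  P2: Education <- ParentIncome -> Industry
  P3: Education <- Tenure <- ParentIncome -> Industry
  P4: Education <- Tenure -> Industry
  P5: Education <- Region <- ParentIncome -> Tenure -> Industry
  P6: Education <- Region <- ParentIncome -> Industry
Condition 1 (no descendant of Education in the set): holds — descendants of Education are {Industry}; none are in {Ability, Region, Tenure}.
Condition 2 (every backdoor path blocked by {Ability, Region, Tenure}):
  P1: blocked at chain node Tenure ∈ conditioning set.
  P2: open — no interior node is in the conditioning set.
  P3: blocked at chain node Tenure ∈ conditioning set.
  P4: blocked at fork node Tenure ∈ conditioning set.
  P5: blocked at chain node Region ∈ conditioning set.
  P6: blocked at chain node Region ∈ conditioning set.
{Ability, Region, Tenure} does not satisfy the backdoor criterion.

No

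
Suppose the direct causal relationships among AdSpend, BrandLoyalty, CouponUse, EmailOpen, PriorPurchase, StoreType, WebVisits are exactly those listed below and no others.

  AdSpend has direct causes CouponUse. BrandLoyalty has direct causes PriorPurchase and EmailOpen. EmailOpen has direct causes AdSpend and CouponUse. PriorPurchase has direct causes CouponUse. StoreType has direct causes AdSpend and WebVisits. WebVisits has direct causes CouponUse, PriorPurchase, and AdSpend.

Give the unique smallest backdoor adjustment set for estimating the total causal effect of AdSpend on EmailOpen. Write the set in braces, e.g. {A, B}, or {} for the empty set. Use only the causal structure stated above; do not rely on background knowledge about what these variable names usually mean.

{CouponUse}

Variables eligible for adjustment (non-descendants of AdSpend, excluding AdSpend and EmailOpen): {CouponUse, PriorPurchase}.
Backdoor paths from AdSpend to EmailOpen:
  P1: AdSpend <- CouponUse -> EmailOpen
  P2: AdSpend <- CouponUse -> PriorPurchase -> BrandLoyalty <- EmailOpen
  P3: AdSpend <- CouponUse -> WebVisits <- PriorPurchase -> BrandLoyalty <- EmailOpen
The empty set is not sufficient: P1 (AdSpend <- CouponUse -> EmailOpen) has no collider blocking it and no conditioned non-collider, so it is open.
Try {CouponUse}:
  P1: blocked at fork node CouponUse ∈ conditioning set.
  P2: blocked at fork node CouponUse ∈ conditioning set.
  P3: blocked at fork node CouponUse ∈ conditioning set.
{CouponUse} contains no descendant of AdSpend and blocks every backdoor path.
No other singleton works — e.g. {PriorPurchase} leaves P1 open — so {CouponUse} is the unique smallest valid adjustment set.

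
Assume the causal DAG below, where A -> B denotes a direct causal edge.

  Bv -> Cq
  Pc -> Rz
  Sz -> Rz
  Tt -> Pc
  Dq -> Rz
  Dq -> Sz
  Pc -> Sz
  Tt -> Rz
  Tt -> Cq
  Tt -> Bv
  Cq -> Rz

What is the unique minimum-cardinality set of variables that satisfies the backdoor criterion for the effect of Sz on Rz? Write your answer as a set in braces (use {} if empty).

{Dq, Pc}

Variables eligible for adjustment (non-descendants of Sz, excluding Sz and Rz): {Bv, Cq, Dq, Pc, Tt}.
Backdoor paths from Sz to Rz:
  P1: Sz <- Dq -> Rz
  P2: Sz <- Pc <- Tt -> Bv -> Cq -> Rz
  P3: Sz <- Pc <- Tt -> Cq -> Rz
  P4: Sz <- Pc <- Tt -> Rz
  P5: Sz <- Pc -> Rz
The empty set is not sufficient: P1 (Sz <- Dq -> Rz) has no collider blocking it and no conditioned non-collider, so it is open.
Try {Dq, Pc}:
  P1: blocked at fork node Dq ∈ conditioning set.
  P2: blocked at chain node Pc ∈ conditioning set.
  P3: blocked at chain node Pc ∈ conditioning set.
  P4: blocked at chain node Pc ∈ conditioning set.
  P5: blocked at fork node Pc ∈ conditioning set.
{Dq, Pc} contains no descendant of Sz and blocks every backdoor path.
Every element of {Dq, Pc} is needed (dropping Dq leaves P1 open; dropping Pc leaves P2 open), so no proper subset is valid.
Among all size-2 subsets of the eligible variables, only {Dq, Pc} blocks every backdoor path, so it is the unique smallest valid adjustment set.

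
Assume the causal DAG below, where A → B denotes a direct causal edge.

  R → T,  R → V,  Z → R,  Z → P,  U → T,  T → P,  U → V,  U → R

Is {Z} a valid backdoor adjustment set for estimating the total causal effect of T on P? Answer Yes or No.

Backdoor paths from T to P (paths whose first edge points into T):
  P1: T <- U -> R <- Z -> P
  P2: T <- U -> V <- R <- Z -> P
  P3: T <- R <- Z -> P
Condition 1 (no descendant of T in the set): holds — descendants of T are {P}; none are in {Z}.
Condition 2 (every backdoor path blocked by {Z}):
  P1: blocked at collider R (neither it nor any descendant is in the conditioning set).
  P2: blocked at collider V (neither it nor any descendant is in the conditioning set).
  P3: blocked at fork node Z ∈ conditioning set.
{Z} satisfies the backdoor criterion.

Yes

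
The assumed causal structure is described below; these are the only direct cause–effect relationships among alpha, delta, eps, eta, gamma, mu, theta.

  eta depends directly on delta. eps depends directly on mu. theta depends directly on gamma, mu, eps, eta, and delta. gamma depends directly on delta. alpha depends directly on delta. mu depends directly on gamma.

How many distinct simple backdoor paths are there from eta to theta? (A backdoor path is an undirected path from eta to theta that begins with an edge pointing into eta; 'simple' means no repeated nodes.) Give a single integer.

4

A backdoor path from eta to theta is any simple undirected path whose first edge points into eta (i.e. leaves eta via a parent).
Parents of eta: {delta}.
Enumerating:
  P1: eta <- delta -> gamma -> mu -> eps -> theta
  P2: eta <- delta -> gamma -> mu -> theta
  P3: eta <- delta -> gamma -> theta
  P4: eta <- delta -> theta
That exhausts the simple backdoor paths. Count: 4.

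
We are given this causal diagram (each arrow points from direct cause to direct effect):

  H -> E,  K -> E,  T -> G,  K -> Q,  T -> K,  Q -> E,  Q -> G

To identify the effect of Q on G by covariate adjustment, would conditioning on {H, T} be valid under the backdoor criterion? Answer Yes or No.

Yes

Backdoor paths from Q to G (paths whose first edge points into Q):
  P1: Q <- K <- T -> G
Condition 1 (no descendant of Q in the set): holds — descendants of Q are {E, G}; none are in {H, T}.
Condition 2 (every backdoor path blocked by {H, T}):
  P1: blocked at fork node T ∈ conditioning set.
{H, T} satisfies the backdoor criterion.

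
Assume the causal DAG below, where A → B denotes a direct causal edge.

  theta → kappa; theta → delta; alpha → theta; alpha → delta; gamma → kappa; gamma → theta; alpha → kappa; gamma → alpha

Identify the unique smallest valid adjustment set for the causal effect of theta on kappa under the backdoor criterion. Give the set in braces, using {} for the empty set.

Variables eligible for adjustment (non-descendants of theta, excluding theta and kappa): {alpha, gamma}.
Backdoor paths from theta to kappa:
  P1: theta <- gamma -> alpha -> kappa
  P2: theta <- gamma -> kappa
  P3: theta <- alpha <- gamma -> kappa
  P4: theta <- alpha -> kappa
The empty set is not sufficient: P1 (theta <- gamma -> alpha -> kappa) has no collider blocking it and no conditioned non-collider, so it is open.
Try {alpha, gamma}:
  P1: blocked at fork node gamma ∈ conditioning set.
  P2: blocked at fork node gamma ∈ conditioning set.
  P3: blocked at chain node alpha ∈ conditioning set.
  P4: blocked at fork node alpha ∈ conditioning set.
{alpha, gamma} contains no descendant of theta and blocks every backdoor path.
Every element of {alpha, gamma} is needed (dropping alpha leaves P4 open; dropping gamma leaves P2 open), so no proper subset is valid.
Among all size-2 subsets of the eligible variables, only {alpha, gamma} blocks every backdoor path, so it is the unique smallest valid adjustment set.

{alpha, gamma}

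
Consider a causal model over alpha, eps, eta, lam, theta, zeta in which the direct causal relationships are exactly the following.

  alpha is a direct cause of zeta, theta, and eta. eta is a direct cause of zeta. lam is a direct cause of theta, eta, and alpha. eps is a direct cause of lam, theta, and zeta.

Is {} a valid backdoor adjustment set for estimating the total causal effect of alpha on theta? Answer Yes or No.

Backdoor paths from alpha to theta (paths whose first edge points into alpha):
  P1: alpha <- lam <- eps -> theta
  P2: alpha <- lam -> eta -> zeta <- eps -> theta
  P3: alpha <- lam -> theta
Condition 1 (no descendant of alpha in the set): holds — descendants of alpha are {eta, theta, zeta}; none are in {}.
Condition 2 (every backdoor path blocked by {}):
  P1: open — no interior node is in the conditioning set.
  P2: blocked at collider zeta (neither it nor any descendant is in the conditioning set).
  P3: open — no interior node is in the conditioning set.
{} does not satisfy the backdoor criterion.

No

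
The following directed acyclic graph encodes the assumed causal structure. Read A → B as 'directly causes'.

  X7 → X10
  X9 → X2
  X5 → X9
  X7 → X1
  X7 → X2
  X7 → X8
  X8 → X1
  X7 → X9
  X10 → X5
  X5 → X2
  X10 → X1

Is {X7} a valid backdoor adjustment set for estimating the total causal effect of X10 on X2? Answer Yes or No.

Backdoor paths from X10 to X2 (paths whose first edge points into X10):
  P1: X10 <- X7 -> X9 <- X5 -> X2
  P2: X10 <- X7 -> X9 -> X2
  P3: X10 <- X7 -> X2
Condition 1 (no descendant of X10 in the set): holds — descendants of X10 are {X1, X2, X5, X9}; none are in {X7}.
Condition 2 (every backdoor path blocked by {X7}):
  P1: blocked at fork node X7 ∈ conditioning set.
  P2: blocked at fork node X7 ∈ conditioning set.
  P3: blocked at fork node X7 ∈ conditioning set.
{X7} satisfies the backdoor criterion.

Yes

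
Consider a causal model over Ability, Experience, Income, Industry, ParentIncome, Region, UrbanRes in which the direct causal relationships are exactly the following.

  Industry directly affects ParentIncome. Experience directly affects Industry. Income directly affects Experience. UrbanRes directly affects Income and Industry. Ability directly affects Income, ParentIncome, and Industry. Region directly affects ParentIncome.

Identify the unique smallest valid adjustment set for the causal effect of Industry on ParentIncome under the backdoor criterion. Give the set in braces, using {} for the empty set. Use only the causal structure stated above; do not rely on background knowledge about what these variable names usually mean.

Variables eligible for adjustment (non-descendants of Industry, excluding Industry and ParentIncome): {Ability, Experience, Income, Region, UrbanRes}.
Backdoor paths from Industry to ParentIncome:
  P1: Industry <- Ability -> ParentIncome
  P2: Industry <- UrbanRes -> Income <- Ability -> ParentIncome
  P3: Industry <- Experience <- Income <- Ability -> ParentIncome
The empty set is not sufficient: P1 (Industry <- Ability -> ParentIncome) has no collider blocking it and no conditioned non-collider, so it is open.
Try {Ability}:
  P1: blocked at fork node Ability ∈ conditioning set.
  P2: blocked at collider Income (neither it nor any descendant is in the conditioning set).
  P3: blocked at fork node Ability ∈ conditioning set.
{Ability} contains no descendant of Industry and blocks every backdoor path.
No other singleton works — e.g. {UrbanRes} leaves P1 open — so {Ability} is the unique smallest valid adjustment set.

{Ability}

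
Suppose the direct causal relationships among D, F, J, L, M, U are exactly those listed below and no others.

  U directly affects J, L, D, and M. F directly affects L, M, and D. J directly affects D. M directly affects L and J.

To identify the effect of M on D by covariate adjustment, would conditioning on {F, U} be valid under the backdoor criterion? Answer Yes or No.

Backdoor paths from M to D (paths whose first edge points into M):
  P1: M <- U -> L <- F -> D
  P2: M <- U -> J -> D
  P3: M <- U -> D
  P4: M <- F -> L <- U -> J -> D
  P5: M <- F -> L <- U -> D
  P6: M <- F -> D
Condition 1 (no descendant of M in the set): holds — descendants of M are {D, J, L}; none are in {F, U}.
Condition 2 (every backdoor path blocked by {F, U}):
  P1: blocked at fork node U ∈ conditioning set.
  P2: blocked at fork node U ∈ conditioning set.
  P3: blocked at fork node U ∈ conditioning set.
  P4: blocked at fork node F ∈ conditioning set.
  P5: blocked at fork node F ∈ conditioning set.
  P6: blocked at fork node F ∈ conditioning set.
{F, U} satisfies the backdoor criterion.

Yes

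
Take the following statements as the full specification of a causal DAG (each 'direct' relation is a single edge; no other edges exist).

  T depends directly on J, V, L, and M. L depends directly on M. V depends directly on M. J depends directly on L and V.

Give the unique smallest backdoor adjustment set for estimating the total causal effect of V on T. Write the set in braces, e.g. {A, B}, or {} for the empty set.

Variables eligible for adjustment (non-descendants of V, excluding V and T): {L, M}.
Backdoor paths from V to T:
  P1: V <- M -> L -> J -> T
  P2: V <- M -> L -> T
  P3: V <- M -> T
The empty set is not sufficient: P1 (V <- M -> L -> J -> T) has no collider blocking it and no conditioned non-collider, so it is open.
Try {M}:
  P1: blocked at fork node M ∈ conditioning set.
  P2: blocked at fork node M ∈ conditioning set.
  P3: blocked at fork node M ∈ conditioning set.
{M} contains no descendant of V and blocks every backdoor path.
No other singleton works — e.g. {L} leaves P3 open — so {M} is the unique smallest valid adjustment set.

{M}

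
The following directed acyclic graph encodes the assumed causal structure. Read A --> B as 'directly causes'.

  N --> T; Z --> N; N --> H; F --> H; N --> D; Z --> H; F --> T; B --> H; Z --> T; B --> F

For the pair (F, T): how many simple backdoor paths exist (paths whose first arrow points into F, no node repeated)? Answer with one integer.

4

A backdoor path from F to T is any simple undirected path whose first edge points into F (i.e. leaves F via a parent).
Parents of F: {B}.
Enumerating:
  P1: F <- B -> H <- Z -> N -> T
  P2: F <- B -> H <- Z -> T
  P3: F <- B -> H <- N <- Z -> T
  P4: F <- B -> H <- N -> T
That exhausts the simple backdoor paths. Count: 4.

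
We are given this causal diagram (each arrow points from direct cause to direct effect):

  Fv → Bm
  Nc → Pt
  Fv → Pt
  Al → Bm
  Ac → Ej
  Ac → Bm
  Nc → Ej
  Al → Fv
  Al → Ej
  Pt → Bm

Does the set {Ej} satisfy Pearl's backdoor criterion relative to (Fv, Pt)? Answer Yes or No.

Backdoor paths from Fv to Pt (paths whose first edge points into Fv):
  P1: Fv <- Al -> Ej <- Nc -> Pt
  P2: Fv <- Al -> Ej <- Ac -> Bm <- Pt
  P3: Fv <- Al -> Bm <- Pt
  P4: Fv <- Al -> Bm <- Ac -> Ej <- Nc -> Pt
Condition 1 (no descendant of Fv in the set): holds — descendants of Fv are {Bm, Pt}; none are in {Ej}.
Condition 2 (every backdoor path blocked by {Ej}):
  P1: open — collider(s) Ej are conditioned on (or have a conditioned descendant) and no non-collider on the path is in the set.
  P2: blocked at collider Bm (neither it nor any descendant is in the conditioning set).
  P3: blocked at collider Bm (neither it nor any descendant is in the conditioning set).
  P4: blocked at collider Bm (neither it nor any descendant is in the conditioning set).
{Ej} does not satisfy the backdoor criterion.

No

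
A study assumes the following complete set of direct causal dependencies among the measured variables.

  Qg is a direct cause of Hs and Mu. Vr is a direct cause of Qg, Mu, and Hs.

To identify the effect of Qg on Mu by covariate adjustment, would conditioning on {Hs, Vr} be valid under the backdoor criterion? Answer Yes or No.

No

Backdoor paths from Qg to Mu (paths whose first edge points into Qg):
  P1: Qg <- Vr -> Mu
Condition 1 (no descendant of Qg in the set): FAILS — Hs is a descendant of Qg.
Condition 2 (every backdoor path blocked by {Hs, Vr}):
  P1: blocked at fork node Vr ∈ conditioning set.
{Hs, Vr} does not satisfy the backdoor criterion.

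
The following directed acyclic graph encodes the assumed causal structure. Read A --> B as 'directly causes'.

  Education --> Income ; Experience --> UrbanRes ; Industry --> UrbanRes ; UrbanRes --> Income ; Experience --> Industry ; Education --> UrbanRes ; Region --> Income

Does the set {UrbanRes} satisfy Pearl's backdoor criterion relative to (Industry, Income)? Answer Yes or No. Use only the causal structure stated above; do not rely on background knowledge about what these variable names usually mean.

Backdoor paths from Industry to Income (paths whose first edge points into Industry):
  P1: Industry <- Experience -> UrbanRes <- Education -> Income
  P2: Industry <- Experience -> UrbanRes -> Income
Condition 1 (no descendant of Industry in the set): FAILS — UrbanRes is a descendant of Industry.
Condition 2 (every backdoor path blocked by {UrbanRes}):
  P1: open — collider(s) UrbanRes are conditioned on (or have a conditioned descendant) and no non-collider on the path is in the set.
  P2: blocked at chain node UrbanRes ∈ conditioning set.
{UrbanRes} does not satisfy the backdoor criterion.

No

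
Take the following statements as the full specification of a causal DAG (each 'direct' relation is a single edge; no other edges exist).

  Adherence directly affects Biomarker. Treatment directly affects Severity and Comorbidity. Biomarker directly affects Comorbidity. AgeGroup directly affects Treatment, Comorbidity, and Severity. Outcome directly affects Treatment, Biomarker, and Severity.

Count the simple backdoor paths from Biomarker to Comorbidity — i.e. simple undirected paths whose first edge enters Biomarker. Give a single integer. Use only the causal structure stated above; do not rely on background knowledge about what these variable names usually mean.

A backdoor path from Biomarker to Comorbidity is any simple undirected path whose first edge points into Biomarker (i.e. leaves Biomarker via a parent).
Parents of Biomarker: {Adherence, Outcome}.
Enumerating:
  P1: Biomarker <- Outcome -> Treatment <- AgeGroup -> Comorbidity
  P2: Biomarker <- Outcome -> Treatment -> Severity <- AgeGroup -> Comorbidity
  P3: Biomarker <- Outcome -> Treatment -> Comorbidity
  P4: Biomarker <- Outcome -> Severity <- AgeGroup -> Treatment -> Comorbidity
  P5: Biomarker <- Outcome -> Severity <- AgeGroup -> Comorbidity
  P6: Biomarker <- Outcome -> Severity <- Treatment <- AgeGroup -> Comorbidity
  P7: Biomarker <- Outcome -> Severity <- Treatment -> Comorbidity
That exhausts the simple backdoor paths. Count: 7.

7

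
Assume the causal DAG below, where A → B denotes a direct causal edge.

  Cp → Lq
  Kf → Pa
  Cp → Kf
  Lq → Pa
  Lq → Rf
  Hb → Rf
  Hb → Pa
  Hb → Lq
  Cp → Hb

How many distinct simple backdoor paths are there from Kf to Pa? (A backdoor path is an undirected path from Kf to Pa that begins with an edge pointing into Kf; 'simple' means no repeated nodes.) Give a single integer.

6

A backdoor path from Kf to Pa is any simple undirected path whose first edge points into Kf (i.e. leaves Kf via a parent).
Parents of Kf: {Cp}.
Enumerating:
  P1: Kf <- Cp -> Hb -> Lq -> Pa
  P2: Kf <- Cp -> Hb -> Rf <- Lq -> Pa
  P3: Kf <- Cp -> Hb -> Pa
  P4: Kf <- Cp -> Lq <- Hb -> Pa
  P5: Kf <- Cp -> Lq -> Rf <- Hb -> Pa
  P6: Kf <- Cp -> Lq -> Pa
That exhausts the simple backdoor paths. Count: 6.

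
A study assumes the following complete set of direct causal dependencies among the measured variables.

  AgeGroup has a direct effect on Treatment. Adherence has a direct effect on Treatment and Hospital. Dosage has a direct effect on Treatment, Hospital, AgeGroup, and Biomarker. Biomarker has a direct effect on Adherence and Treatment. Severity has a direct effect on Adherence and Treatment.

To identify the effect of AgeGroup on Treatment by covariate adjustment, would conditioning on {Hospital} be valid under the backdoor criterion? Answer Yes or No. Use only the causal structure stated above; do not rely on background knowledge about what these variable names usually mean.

No

Backdoor paths from AgeGroup to Treatment (paths whose first edge points into AgeGroup):
  P1: AgeGroup <- Dosage -> Biomarker -> Adherence <- Severity -> Treatment
  P2: AgeGroup <- Dosage -> Biomarker -> Adherence -> Treatment
  P3: AgeGroup <- Dosage -> Biomarker -> Treatment
  P4: AgeGroup <- Dosage -> Hospital <- Adherence <- Biomarker -> Treatment
  P5: AgeGroup <- Dosage -> Hospital <- Adherence <- Severity -> Treatment
  P6: AgeGroup <- Dosage -> Hospital <- Adherence -> Treatment
  P7: AgeGroup <- Dosage -> Treatment
Condition 1 (no descendant of AgeGroup in the set): holds — descendants of AgeGroup are {Treatment}; none are in {Hospital}.
Condition 2 (every backdoor path blocked by {Hospital}):
  P1: open — collider(s) Adherence are conditioned on (or have a conditioned descendant) and no non-collider on the path is in the set.
  P2: open — no interior node is in the conditioning set.
  P3: open — no interior node is in the conditioning set.
  P4: open — collider(s) Hospital are conditioned on (or have a conditioned descendant) and no non-collider on the path is in the set.
  P5: open — collider(s) Hospital are conditioned on (or have a conditioned descendant) and no non-collider on the path is in the set.
  P6: open — collider(s) Hospital are conditioned on (or have a conditioned descendant) and no non-collider on the path is in the set.
  P7: open — no interior node is in the conditioning set.
{Hospital} does not satisfy the backdoor criterion.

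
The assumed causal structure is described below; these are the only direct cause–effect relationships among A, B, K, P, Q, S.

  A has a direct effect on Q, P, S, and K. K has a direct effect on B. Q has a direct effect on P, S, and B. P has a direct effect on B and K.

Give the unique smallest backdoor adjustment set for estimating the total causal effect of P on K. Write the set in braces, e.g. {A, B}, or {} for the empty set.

Variables eligible for adjustment (non-descendants of P, excluding P and K): {A, Q, S}.
Backdoor paths from P to K:
  P1: P <- A -> Q -> B <- K
  P2: P <- A -> S <- Q -> B <- K
  P3: P <- A -> K
  P4: P <- Q <- A -> K
  P5: P <- Q -> S <- A -> K
  P6: P <- Q -> B <- K
The empty set is not sufficient: P3 (P <- A -> K) has no collider blocking it and no conditioned non-collider, so it is open.
Try {A}:
  P1: blocked at fork node A ∈ conditioning set.
  P2: blocked at fork node A ∈ conditioning set.
  P3: blocked at fork node A ∈ conditioning set.
  P4: blocked at fork node A ∈ conditioning set.
  P5: blocked at collider S (neither it nor any descendant is in the conditioning set).
  P6: blocked at collider B (neither it nor any descendant is in the conditioning set).
{A} contains no descendant of P and blocks every backdoor path.
No other singleton works — e.g. {Q} leaves P3 open — so {A} is the unique smallest valid adjustment set.

{A}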